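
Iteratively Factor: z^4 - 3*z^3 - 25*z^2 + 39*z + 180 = (z - 5)*(z^3 + 2*z^2 - 15*z - 36) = (z - 5)*(z + 3)*(z^2 - z - 12) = (z - 5)*(z + 3)^2*(z - 4)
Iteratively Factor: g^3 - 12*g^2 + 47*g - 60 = (g - 5)*(g^2 - 7*g + 12) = (g - 5)*(g - 4)*(g - 3)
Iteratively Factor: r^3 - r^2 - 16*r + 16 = (r - 1)*(r^2 - 16) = (r - 1)*(r + 4)*(r - 4)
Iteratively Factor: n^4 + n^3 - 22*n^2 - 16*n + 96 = (n + 4)*(n^3 - 3*n^2 - 10*n + 24) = (n - 4)*(n + 4)*(n^2 + n - 6) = (n - 4)*(n - 2)*(n + 4)*(n + 3)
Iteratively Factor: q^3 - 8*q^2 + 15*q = (q)*(q^2 - 8*q + 15) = q*(q - 5)*(q - 3)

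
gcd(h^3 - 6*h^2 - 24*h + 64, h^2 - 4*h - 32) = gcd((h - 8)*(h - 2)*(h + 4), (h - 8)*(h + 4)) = h^2 - 4*h - 32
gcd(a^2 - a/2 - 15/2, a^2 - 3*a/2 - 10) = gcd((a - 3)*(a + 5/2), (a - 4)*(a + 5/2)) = a + 5/2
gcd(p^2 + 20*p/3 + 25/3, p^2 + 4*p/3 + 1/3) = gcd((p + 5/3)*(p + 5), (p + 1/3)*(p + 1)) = 1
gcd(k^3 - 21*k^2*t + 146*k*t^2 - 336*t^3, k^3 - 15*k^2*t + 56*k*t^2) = k^2 - 15*k*t + 56*t^2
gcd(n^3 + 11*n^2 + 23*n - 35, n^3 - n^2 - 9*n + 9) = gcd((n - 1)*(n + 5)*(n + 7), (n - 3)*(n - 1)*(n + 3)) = n - 1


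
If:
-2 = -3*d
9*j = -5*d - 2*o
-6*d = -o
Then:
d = 2/3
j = -34/27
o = 4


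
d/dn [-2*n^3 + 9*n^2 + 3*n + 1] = -6*n^2 + 18*n + 3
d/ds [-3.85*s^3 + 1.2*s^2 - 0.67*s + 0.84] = -11.55*s^2 + 2.4*s - 0.67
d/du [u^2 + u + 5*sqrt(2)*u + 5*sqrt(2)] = 2*u + 1 + 5*sqrt(2)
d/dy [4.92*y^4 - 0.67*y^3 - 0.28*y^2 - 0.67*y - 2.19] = 19.68*y^3 - 2.01*y^2 - 0.56*y - 0.67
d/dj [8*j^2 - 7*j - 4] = 16*j - 7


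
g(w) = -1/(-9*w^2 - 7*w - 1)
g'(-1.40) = 0.23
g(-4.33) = 0.01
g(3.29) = 0.01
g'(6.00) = 0.00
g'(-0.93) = 1.88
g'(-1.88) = 0.07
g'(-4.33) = 0.00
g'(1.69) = -0.03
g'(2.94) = -0.01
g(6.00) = 0.00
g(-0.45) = -3.05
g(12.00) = 0.00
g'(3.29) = -0.00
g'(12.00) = 0.00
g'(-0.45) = 10.26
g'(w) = -(18*w + 7)/(-9*w^2 - 7*w - 1)^2 = (-18*w - 7)/(9*w^2 + 7*w + 1)^2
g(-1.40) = 0.11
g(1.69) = 0.03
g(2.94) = 0.01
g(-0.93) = 0.44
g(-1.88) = 0.05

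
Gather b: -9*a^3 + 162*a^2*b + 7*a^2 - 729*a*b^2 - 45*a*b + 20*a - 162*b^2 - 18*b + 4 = -9*a^3 + 7*a^2 + 20*a + b^2*(-729*a - 162) + b*(162*a^2 - 45*a - 18) + 4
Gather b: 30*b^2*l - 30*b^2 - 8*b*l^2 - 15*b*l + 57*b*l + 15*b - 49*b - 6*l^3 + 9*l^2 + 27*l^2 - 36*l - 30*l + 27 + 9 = b^2*(30*l - 30) + b*(-8*l^2 + 42*l - 34) - 6*l^3 + 36*l^2 - 66*l + 36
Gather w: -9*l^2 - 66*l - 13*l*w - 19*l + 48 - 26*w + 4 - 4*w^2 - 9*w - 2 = -9*l^2 - 85*l - 4*w^2 + w*(-13*l - 35) + 50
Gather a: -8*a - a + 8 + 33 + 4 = 45 - 9*a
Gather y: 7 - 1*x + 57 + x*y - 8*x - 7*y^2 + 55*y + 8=-9*x - 7*y^2 + y*(x + 55) + 72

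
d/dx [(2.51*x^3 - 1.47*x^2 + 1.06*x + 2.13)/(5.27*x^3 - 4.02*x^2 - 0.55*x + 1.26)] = (-2.3433*x^4 - 13.9334*x^3 - 19.1178*x^2 + 13.4208*x + 2.5071)/(27.7729*x^6 - 42.3708*x^5 + 10.3634*x^4 + 17.7024*x^3 - 9.8279*x^2 - 1.386*x + 1.5876)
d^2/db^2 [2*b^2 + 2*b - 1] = 4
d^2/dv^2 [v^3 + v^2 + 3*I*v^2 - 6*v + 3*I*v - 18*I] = 6*v + 2 + 6*I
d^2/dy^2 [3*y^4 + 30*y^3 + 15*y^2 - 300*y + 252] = 36*y^2 + 180*y + 30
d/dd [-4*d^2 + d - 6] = 1 - 8*d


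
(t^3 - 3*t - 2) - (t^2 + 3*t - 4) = t^3 - t^2 - 6*t + 2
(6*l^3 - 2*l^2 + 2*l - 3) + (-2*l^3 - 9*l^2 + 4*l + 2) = 4*l^3 - 11*l^2 + 6*l - 1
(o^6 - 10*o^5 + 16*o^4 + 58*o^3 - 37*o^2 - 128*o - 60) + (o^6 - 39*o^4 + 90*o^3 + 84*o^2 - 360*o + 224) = 2*o^6 - 10*o^5 - 23*o^4 + 148*o^3 + 47*o^2 - 488*o + 164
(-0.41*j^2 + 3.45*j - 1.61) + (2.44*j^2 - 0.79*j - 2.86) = 2.03*j^2 + 2.66*j - 4.47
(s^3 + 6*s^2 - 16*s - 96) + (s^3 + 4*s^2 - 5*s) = 2*s^3 + 10*s^2 - 21*s - 96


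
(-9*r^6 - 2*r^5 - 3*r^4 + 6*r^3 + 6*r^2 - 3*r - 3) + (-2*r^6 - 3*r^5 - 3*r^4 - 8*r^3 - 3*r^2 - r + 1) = -11*r^6 - 5*r^5 - 6*r^4 - 2*r^3 + 3*r^2 - 4*r - 2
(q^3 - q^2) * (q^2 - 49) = q^5 - q^4 - 49*q^3 + 49*q^2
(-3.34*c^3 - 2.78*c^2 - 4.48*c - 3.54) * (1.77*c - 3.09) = -5.9118*c^4 + 5.4*c^3 + 0.660599999999999*c^2 + 7.5774*c + 10.9386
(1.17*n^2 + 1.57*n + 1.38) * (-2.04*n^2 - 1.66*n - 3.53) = -2.3868*n^4 - 5.145*n^3 - 9.5515*n^2 - 7.8329*n - 4.8714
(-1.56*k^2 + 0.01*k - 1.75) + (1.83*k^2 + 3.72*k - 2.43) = 0.27*k^2 + 3.73*k - 4.18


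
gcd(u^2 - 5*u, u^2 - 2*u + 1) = 1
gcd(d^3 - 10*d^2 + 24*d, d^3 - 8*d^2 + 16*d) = d^2 - 4*d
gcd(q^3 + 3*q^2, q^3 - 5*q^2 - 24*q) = q^2 + 3*q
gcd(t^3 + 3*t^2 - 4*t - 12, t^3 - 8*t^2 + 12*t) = t - 2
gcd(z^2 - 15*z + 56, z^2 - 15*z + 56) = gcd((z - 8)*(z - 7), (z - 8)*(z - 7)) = z^2 - 15*z + 56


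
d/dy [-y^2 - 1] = -2*y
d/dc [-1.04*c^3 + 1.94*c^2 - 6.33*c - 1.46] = -3.12*c^2 + 3.88*c - 6.33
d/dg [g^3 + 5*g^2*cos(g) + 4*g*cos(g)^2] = -5*g^2*sin(g) + 3*g^2 - 4*g*sin(2*g) + 10*g*cos(g) + 4*cos(g)^2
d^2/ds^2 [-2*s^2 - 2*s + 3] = -4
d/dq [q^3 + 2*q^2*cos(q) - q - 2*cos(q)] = -2*q^2*sin(q) + 3*q^2 + 4*q*cos(q) + 2*sin(q) - 1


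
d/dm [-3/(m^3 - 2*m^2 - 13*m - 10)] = 3*(3*m^2 - 4*m - 13)/(-m^3 + 2*m^2 + 13*m + 10)^2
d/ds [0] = 0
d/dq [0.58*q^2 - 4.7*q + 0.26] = 1.16*q - 4.7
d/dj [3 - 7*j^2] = -14*j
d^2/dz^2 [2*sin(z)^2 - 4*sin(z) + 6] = 4*sin(z) + 4*cos(2*z)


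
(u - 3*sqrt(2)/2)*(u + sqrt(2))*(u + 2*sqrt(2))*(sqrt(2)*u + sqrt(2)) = sqrt(2)*u^4 + sqrt(2)*u^3 + 3*u^3 - 5*sqrt(2)*u^2 + 3*u^2 - 12*u - 5*sqrt(2)*u - 12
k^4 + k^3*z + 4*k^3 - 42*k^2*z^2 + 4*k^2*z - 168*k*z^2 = k*(k + 4)*(k - 6*z)*(k + 7*z)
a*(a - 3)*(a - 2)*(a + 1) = a^4 - 4*a^3 + a^2 + 6*a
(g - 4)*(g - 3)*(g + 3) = g^3 - 4*g^2 - 9*g + 36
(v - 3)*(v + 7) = v^2 + 4*v - 21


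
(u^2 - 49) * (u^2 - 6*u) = u^4 - 6*u^3 - 49*u^2 + 294*u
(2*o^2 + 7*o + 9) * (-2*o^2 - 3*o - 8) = -4*o^4 - 20*o^3 - 55*o^2 - 83*o - 72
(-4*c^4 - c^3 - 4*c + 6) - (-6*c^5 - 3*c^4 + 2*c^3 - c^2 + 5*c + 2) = 6*c^5 - c^4 - 3*c^3 + c^2 - 9*c + 4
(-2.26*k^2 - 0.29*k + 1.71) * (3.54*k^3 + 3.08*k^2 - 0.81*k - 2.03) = -8.0004*k^5 - 7.9874*k^4 + 6.9908*k^3 + 10.0895*k^2 - 0.7964*k - 3.4713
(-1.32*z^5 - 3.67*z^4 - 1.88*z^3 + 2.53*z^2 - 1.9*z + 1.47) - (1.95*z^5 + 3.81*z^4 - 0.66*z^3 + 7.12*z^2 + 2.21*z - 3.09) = -3.27*z^5 - 7.48*z^4 - 1.22*z^3 - 4.59*z^2 - 4.11*z + 4.56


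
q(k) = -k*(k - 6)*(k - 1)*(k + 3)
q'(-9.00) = 3600.00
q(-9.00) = -8100.00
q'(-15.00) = 15732.00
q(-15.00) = -60480.00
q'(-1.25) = -28.94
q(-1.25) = 35.68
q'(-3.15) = 131.59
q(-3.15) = -17.94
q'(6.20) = -324.03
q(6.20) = -59.32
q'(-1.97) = 0.05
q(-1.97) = 48.03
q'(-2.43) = 37.35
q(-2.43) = 40.05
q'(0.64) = 5.07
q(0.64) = -4.50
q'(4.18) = 24.93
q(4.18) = 173.70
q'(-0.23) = -24.22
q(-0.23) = 4.88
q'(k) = -k*(k - 6)*(k - 1) - k*(k - 6)*(k + 3) - k*(k - 1)*(k + 3) - (k - 6)*(k - 1)*(k + 3)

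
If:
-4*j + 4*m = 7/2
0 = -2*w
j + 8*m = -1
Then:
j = -8/9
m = -1/72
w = 0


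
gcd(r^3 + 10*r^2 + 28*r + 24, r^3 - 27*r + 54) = r + 6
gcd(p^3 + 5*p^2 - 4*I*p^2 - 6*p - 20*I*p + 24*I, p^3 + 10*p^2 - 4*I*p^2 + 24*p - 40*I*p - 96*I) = p^2 + p*(6 - 4*I) - 24*I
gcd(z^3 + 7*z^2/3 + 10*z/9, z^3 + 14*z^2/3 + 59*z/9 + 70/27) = z^2 + 7*z/3 + 10/9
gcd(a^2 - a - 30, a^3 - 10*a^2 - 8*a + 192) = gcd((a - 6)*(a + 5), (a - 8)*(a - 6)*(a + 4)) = a - 6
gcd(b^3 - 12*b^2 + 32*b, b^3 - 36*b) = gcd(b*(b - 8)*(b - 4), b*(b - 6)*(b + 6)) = b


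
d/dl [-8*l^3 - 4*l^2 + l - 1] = -24*l^2 - 8*l + 1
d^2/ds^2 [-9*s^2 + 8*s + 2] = -18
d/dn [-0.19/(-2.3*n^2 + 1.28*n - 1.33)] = (0.2432 - 0.874*n)/(2.3*n^2 - 1.28*n + 1.33)^2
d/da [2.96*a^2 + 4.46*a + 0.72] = 5.92*a + 4.46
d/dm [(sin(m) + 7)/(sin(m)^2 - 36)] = (-14*sin(m) + cos(m)^2 - 37)*cos(m)/(sin(m)^2 - 36)^2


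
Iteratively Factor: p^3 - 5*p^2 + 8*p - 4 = (p - 1)*(p^2 - 4*p + 4) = (p - 2)*(p - 1)*(p - 2)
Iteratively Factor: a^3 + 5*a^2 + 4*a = (a)*(a^2 + 5*a + 4) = a*(a + 4)*(a + 1)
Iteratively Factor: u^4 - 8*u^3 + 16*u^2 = (u)*(u^3 - 8*u^2 + 16*u) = u^2*(u^2 - 8*u + 16) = u^2*(u - 4)*(u - 4)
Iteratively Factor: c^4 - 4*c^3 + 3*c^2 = (c)*(c^3 - 4*c^2 + 3*c) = c*(c - 3)*(c^2 - c) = c^2*(c - 3)*(c - 1)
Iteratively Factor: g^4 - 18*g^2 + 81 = (g + 3)*(g^3 - 3*g^2 - 9*g + 27) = (g + 3)^2*(g^2 - 6*g + 9) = (g - 3)*(g + 3)^2*(g - 3)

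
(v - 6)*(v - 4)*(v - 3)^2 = v^4 - 16*v^3 + 93*v^2 - 234*v + 216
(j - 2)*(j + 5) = j^2 + 3*j - 10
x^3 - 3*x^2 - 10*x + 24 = (x - 4)*(x - 2)*(x + 3)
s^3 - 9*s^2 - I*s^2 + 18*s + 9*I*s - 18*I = (s - 6)*(s - 3)*(s - I)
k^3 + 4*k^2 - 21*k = k*(k - 3)*(k + 7)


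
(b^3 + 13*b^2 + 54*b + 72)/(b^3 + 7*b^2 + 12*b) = (b + 6)/b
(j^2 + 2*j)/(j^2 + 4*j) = (j + 2)/(j + 4)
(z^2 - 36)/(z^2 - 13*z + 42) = (z + 6)/(z - 7)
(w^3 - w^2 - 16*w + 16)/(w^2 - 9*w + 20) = (w^2 + 3*w - 4)/(w - 5)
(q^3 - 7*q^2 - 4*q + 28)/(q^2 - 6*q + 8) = (q^2 - 5*q - 14)/(q - 4)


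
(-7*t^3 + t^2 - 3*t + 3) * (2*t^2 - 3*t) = -14*t^5 + 23*t^4 - 9*t^3 + 15*t^2 - 9*t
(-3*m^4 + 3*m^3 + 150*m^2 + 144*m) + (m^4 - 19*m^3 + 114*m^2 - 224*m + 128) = -2*m^4 - 16*m^3 + 264*m^2 - 80*m + 128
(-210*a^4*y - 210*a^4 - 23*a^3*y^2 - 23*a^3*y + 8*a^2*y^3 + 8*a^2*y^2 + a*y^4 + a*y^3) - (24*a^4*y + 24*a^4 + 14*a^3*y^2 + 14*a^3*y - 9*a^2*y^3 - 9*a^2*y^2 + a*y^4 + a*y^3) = -234*a^4*y - 234*a^4 - 37*a^3*y^2 - 37*a^3*y + 17*a^2*y^3 + 17*a^2*y^2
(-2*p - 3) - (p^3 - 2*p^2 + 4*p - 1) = -p^3 + 2*p^2 - 6*p - 2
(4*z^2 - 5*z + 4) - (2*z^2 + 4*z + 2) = 2*z^2 - 9*z + 2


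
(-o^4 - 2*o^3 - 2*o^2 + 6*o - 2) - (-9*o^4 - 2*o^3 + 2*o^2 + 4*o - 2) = 8*o^4 - 4*o^2 + 2*o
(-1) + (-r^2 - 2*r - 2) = -r^2 - 2*r - 3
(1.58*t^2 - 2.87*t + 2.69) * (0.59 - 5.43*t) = -8.5794*t^3 + 16.5163*t^2 - 16.3*t + 1.5871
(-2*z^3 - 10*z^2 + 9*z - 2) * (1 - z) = 2*z^4 + 8*z^3 - 19*z^2 + 11*z - 2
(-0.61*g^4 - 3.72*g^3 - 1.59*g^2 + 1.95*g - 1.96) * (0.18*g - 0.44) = -0.1098*g^5 - 0.4012*g^4 + 1.3506*g^3 + 1.0506*g^2 - 1.2108*g + 0.8624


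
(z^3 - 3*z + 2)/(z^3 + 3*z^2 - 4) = (z - 1)/(z + 2)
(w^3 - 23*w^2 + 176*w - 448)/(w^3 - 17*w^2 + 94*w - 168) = (w^2 - 16*w + 64)/(w^2 - 10*w + 24)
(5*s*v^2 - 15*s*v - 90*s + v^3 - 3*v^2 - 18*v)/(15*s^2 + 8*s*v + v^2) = (v^2 - 3*v - 18)/(3*s + v)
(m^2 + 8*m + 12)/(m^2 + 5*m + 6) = (m + 6)/(m + 3)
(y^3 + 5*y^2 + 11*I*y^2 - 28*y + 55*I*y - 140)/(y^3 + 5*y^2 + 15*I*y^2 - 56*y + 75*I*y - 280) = (y + 4*I)/(y + 8*I)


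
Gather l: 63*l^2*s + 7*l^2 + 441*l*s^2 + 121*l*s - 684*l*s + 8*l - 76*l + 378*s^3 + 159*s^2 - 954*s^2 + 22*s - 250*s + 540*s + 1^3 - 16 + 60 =l^2*(63*s + 7) + l*(441*s^2 - 563*s - 68) + 378*s^3 - 795*s^2 + 312*s + 45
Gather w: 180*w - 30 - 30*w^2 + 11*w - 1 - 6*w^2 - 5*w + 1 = -36*w^2 + 186*w - 30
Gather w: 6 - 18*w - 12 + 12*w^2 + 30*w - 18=12*w^2 + 12*w - 24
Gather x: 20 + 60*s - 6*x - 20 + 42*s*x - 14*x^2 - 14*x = 60*s - 14*x^2 + x*(42*s - 20)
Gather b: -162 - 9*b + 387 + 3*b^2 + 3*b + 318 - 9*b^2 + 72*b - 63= -6*b^2 + 66*b + 480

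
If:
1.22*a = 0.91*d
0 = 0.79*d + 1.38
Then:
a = -1.30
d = -1.75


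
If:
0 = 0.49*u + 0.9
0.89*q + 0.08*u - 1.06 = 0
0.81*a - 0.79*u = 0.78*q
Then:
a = -0.49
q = 1.36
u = -1.84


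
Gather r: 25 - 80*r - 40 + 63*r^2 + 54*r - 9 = 63*r^2 - 26*r - 24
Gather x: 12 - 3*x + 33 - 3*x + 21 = 66 - 6*x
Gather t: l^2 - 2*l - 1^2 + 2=l^2 - 2*l + 1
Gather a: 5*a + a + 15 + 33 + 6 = 6*a + 54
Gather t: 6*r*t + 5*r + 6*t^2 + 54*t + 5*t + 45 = 5*r + 6*t^2 + t*(6*r + 59) + 45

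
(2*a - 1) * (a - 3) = 2*a^2 - 7*a + 3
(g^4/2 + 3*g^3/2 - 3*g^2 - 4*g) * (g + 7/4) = g^5/2 + 19*g^4/8 - 3*g^3/8 - 37*g^2/4 - 7*g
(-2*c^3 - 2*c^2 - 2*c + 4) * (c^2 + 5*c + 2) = -2*c^5 - 12*c^4 - 16*c^3 - 10*c^2 + 16*c + 8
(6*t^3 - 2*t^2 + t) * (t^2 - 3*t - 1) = 6*t^5 - 20*t^4 + t^3 - t^2 - t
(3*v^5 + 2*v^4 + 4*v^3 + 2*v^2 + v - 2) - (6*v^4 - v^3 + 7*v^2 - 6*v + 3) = 3*v^5 - 4*v^4 + 5*v^3 - 5*v^2 + 7*v - 5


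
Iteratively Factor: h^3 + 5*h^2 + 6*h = (h + 3)*(h^2 + 2*h) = h*(h + 3)*(h + 2)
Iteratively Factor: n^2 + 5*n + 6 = (n + 3)*(n + 2)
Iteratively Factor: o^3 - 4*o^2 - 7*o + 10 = (o - 5)*(o^2 + o - 2) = (o - 5)*(o + 2)*(o - 1)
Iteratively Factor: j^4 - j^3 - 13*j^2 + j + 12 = (j + 3)*(j^3 - 4*j^2 - j + 4) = (j - 1)*(j + 3)*(j^2 - 3*j - 4) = (j - 4)*(j - 1)*(j + 3)*(j + 1)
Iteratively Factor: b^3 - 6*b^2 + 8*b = (b)*(b^2 - 6*b + 8) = b*(b - 4)*(b - 2)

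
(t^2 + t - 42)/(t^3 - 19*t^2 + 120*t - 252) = (t + 7)/(t^2 - 13*t + 42)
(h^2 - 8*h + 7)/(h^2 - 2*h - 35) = (h - 1)/(h + 5)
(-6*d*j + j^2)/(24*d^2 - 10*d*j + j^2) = -j/(4*d - j)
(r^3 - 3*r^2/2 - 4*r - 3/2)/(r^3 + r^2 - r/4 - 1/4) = 2*(r - 3)/(2*r - 1)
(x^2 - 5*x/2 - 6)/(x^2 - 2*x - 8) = (x + 3/2)/(x + 2)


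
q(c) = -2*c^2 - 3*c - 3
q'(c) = -4*c - 3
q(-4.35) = -27.80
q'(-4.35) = 14.40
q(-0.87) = -1.90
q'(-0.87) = 0.48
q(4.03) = -47.57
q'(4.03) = -19.12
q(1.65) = -13.40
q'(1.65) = -9.60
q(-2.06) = -5.31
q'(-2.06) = 5.24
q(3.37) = -35.82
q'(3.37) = -16.48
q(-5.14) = -40.42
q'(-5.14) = 17.56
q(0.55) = -5.26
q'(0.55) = -5.20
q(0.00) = -3.00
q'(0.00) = -3.00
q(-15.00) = -408.00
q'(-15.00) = 57.00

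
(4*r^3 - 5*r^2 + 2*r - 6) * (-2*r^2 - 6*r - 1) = -8*r^5 - 14*r^4 + 22*r^3 + 5*r^2 + 34*r + 6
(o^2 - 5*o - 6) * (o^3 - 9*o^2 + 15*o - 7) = o^5 - 14*o^4 + 54*o^3 - 28*o^2 - 55*o + 42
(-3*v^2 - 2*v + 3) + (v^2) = -2*v^2 - 2*v + 3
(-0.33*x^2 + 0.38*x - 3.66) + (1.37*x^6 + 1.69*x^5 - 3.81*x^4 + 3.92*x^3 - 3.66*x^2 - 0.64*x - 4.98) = 1.37*x^6 + 1.69*x^5 - 3.81*x^4 + 3.92*x^3 - 3.99*x^2 - 0.26*x - 8.64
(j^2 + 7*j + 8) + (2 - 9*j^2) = -8*j^2 + 7*j + 10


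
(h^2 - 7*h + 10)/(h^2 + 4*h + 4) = (h^2 - 7*h + 10)/(h^2 + 4*h + 4)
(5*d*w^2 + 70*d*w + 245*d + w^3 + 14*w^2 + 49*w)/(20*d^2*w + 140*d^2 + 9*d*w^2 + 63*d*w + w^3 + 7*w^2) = (w + 7)/(4*d + w)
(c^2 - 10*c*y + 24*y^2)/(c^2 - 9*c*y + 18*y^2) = (-c + 4*y)/(-c + 3*y)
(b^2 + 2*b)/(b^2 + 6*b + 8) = b/(b + 4)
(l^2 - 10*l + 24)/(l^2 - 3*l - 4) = (l - 6)/(l + 1)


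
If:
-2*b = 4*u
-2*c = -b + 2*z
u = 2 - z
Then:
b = 2*z - 4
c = -2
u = 2 - z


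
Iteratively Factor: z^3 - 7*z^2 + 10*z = (z - 5)*(z^2 - 2*z) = z*(z - 5)*(z - 2)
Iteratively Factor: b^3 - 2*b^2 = (b)*(b^2 - 2*b) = b^2*(b - 2)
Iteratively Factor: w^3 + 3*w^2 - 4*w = (w)*(w^2 + 3*w - 4) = w*(w - 1)*(w + 4)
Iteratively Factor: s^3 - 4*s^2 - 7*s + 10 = (s - 5)*(s^2 + s - 2) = (s - 5)*(s + 2)*(s - 1)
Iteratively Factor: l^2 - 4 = (l - 2)*(l + 2)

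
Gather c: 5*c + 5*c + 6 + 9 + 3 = 10*c + 18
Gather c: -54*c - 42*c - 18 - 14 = -96*c - 32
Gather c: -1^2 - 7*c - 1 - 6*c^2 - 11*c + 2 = -6*c^2 - 18*c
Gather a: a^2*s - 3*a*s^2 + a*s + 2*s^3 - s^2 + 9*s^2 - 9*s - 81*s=a^2*s + a*(-3*s^2 + s) + 2*s^3 + 8*s^2 - 90*s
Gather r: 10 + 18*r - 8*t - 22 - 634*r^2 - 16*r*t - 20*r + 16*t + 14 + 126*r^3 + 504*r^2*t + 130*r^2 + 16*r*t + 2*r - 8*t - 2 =126*r^3 + r^2*(504*t - 504)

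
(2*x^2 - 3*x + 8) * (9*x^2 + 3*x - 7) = 18*x^4 - 21*x^3 + 49*x^2 + 45*x - 56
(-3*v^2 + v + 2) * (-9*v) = 27*v^3 - 9*v^2 - 18*v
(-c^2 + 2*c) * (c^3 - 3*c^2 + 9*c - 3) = -c^5 + 5*c^4 - 15*c^3 + 21*c^2 - 6*c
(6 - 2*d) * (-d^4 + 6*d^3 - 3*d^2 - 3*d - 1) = 2*d^5 - 18*d^4 + 42*d^3 - 12*d^2 - 16*d - 6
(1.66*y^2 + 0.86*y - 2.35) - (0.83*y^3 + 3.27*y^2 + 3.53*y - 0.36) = -0.83*y^3 - 1.61*y^2 - 2.67*y - 1.99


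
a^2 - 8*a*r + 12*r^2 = (a - 6*r)*(a - 2*r)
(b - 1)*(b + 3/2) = b^2 + b/2 - 3/2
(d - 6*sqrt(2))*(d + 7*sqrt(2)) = d^2 + sqrt(2)*d - 84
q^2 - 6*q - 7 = (q - 7)*(q + 1)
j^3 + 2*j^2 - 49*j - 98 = (j - 7)*(j + 2)*(j + 7)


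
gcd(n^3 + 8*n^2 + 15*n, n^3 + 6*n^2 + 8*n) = n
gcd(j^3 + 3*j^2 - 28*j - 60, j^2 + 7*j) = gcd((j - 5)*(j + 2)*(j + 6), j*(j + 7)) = 1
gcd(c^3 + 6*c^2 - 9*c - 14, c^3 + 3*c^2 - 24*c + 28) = c^2 + 5*c - 14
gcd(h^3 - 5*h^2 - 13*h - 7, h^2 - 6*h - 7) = h^2 - 6*h - 7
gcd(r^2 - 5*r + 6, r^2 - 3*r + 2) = r - 2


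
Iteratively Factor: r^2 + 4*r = (r + 4)*(r)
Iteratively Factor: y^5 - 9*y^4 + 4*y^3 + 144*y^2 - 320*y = (y - 5)*(y^4 - 4*y^3 - 16*y^2 + 64*y) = y*(y - 5)*(y^3 - 4*y^2 - 16*y + 64) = y*(y - 5)*(y - 4)*(y^2 - 16) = y*(y - 5)*(y - 4)*(y + 4)*(y - 4)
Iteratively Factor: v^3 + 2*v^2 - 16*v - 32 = (v + 2)*(v^2 - 16) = (v - 4)*(v + 2)*(v + 4)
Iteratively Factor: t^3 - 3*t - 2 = (t - 2)*(t^2 + 2*t + 1) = (t - 2)*(t + 1)*(t + 1)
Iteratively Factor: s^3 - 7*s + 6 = (s - 1)*(s^2 + s - 6) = (s - 2)*(s - 1)*(s + 3)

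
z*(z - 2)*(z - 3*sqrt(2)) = z^3 - 3*sqrt(2)*z^2 - 2*z^2 + 6*sqrt(2)*z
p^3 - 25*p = p*(p - 5)*(p + 5)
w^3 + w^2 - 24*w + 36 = (w - 3)*(w - 2)*(w + 6)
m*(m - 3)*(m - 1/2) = m^3 - 7*m^2/2 + 3*m/2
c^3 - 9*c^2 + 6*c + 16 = (c - 8)*(c - 2)*(c + 1)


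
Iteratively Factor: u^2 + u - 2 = (u - 1)*(u + 2)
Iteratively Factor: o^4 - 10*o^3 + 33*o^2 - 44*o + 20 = (o - 5)*(o^3 - 5*o^2 + 8*o - 4) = (o - 5)*(o - 2)*(o^2 - 3*o + 2) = (o - 5)*(o - 2)*(o - 1)*(o - 2)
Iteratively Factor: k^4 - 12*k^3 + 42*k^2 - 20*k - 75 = (k - 5)*(k^3 - 7*k^2 + 7*k + 15) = (k - 5)*(k + 1)*(k^2 - 8*k + 15) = (k - 5)*(k - 3)*(k + 1)*(k - 5)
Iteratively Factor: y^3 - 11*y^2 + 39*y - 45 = (y - 5)*(y^2 - 6*y + 9) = (y - 5)*(y - 3)*(y - 3)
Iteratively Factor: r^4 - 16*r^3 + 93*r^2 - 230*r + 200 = (r - 2)*(r^3 - 14*r^2 + 65*r - 100) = (r - 5)*(r - 2)*(r^2 - 9*r + 20) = (r - 5)^2*(r - 2)*(r - 4)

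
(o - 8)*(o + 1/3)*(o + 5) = o^3 - 8*o^2/3 - 41*o - 40/3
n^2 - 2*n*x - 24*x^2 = (n - 6*x)*(n + 4*x)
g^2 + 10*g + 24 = (g + 4)*(g + 6)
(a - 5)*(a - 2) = a^2 - 7*a + 10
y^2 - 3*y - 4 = (y - 4)*(y + 1)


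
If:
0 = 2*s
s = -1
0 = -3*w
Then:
No Solution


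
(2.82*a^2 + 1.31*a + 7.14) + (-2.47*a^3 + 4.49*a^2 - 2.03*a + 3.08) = -2.47*a^3 + 7.31*a^2 - 0.72*a + 10.22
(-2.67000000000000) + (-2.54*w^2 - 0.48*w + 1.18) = -2.54*w^2 - 0.48*w - 1.49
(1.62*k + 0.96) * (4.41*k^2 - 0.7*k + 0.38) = 7.1442*k^3 + 3.0996*k^2 - 0.0563999999999999*k + 0.3648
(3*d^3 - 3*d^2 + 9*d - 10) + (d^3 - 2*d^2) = 4*d^3 - 5*d^2 + 9*d - 10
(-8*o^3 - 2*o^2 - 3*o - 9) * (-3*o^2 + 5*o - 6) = 24*o^5 - 34*o^4 + 47*o^3 + 24*o^2 - 27*o + 54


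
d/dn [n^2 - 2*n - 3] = 2*n - 2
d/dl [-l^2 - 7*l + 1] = -2*l - 7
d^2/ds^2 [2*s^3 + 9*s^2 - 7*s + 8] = 12*s + 18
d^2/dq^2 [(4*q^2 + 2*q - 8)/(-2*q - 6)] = -22/(q^3 + 9*q^2 + 27*q + 27)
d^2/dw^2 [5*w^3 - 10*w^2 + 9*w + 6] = 30*w - 20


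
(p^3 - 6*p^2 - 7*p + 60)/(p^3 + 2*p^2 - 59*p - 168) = (p^2 - 9*p + 20)/(p^2 - p - 56)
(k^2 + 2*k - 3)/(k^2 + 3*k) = (k - 1)/k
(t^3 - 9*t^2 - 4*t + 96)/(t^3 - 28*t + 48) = (t^2 - 5*t - 24)/(t^2 + 4*t - 12)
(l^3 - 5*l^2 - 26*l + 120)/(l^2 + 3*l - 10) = (l^2 - 10*l + 24)/(l - 2)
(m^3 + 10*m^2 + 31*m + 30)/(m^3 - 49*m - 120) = (m + 2)/(m - 8)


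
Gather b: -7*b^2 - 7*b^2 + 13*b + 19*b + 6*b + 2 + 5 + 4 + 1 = -14*b^2 + 38*b + 12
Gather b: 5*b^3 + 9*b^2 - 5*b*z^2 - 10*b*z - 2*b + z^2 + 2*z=5*b^3 + 9*b^2 + b*(-5*z^2 - 10*z - 2) + z^2 + 2*z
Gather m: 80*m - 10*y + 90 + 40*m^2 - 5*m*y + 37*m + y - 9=40*m^2 + m*(117 - 5*y) - 9*y + 81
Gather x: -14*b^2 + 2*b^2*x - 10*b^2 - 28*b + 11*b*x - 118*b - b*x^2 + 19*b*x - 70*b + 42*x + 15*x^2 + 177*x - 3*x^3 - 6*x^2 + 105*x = -24*b^2 - 216*b - 3*x^3 + x^2*(9 - b) + x*(2*b^2 + 30*b + 324)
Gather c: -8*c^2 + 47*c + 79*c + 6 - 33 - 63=-8*c^2 + 126*c - 90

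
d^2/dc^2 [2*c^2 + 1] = 4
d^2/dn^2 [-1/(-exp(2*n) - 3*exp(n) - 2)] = (2*(2*exp(n) + 3)^2*exp(n) - (4*exp(n) + 3)*(exp(2*n) + 3*exp(n) + 2))*exp(n)/(exp(2*n) + 3*exp(n) + 2)^3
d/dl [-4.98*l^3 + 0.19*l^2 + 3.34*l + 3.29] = -14.94*l^2 + 0.38*l + 3.34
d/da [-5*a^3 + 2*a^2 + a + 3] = -15*a^2 + 4*a + 1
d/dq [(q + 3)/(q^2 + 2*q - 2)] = (-q^2 - 6*q - 8)/(q^4 + 4*q^3 - 8*q + 4)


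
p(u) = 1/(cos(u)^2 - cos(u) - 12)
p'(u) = (2*sin(u)*cos(u) - sin(u))/(cos(u)^2 - cos(u) - 12)^2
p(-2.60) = -0.10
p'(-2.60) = 0.01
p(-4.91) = -0.08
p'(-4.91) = -0.00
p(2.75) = -0.10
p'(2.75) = -0.01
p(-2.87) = -0.10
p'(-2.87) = 0.01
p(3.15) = -0.10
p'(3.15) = 0.00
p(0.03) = -0.08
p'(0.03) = 0.00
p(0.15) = -0.08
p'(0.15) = 0.00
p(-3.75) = -0.10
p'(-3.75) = -0.01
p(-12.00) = -0.08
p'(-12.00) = 0.00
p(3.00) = -0.10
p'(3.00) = 0.00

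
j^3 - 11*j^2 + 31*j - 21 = (j - 7)*(j - 3)*(j - 1)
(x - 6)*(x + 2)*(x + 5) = x^3 + x^2 - 32*x - 60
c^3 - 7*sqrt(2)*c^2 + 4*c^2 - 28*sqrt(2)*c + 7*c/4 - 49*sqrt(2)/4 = (c + 1/2)*(c + 7/2)*(c - 7*sqrt(2))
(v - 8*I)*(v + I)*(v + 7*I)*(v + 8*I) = v^4 + 8*I*v^3 + 57*v^2 + 512*I*v - 448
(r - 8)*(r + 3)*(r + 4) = r^3 - r^2 - 44*r - 96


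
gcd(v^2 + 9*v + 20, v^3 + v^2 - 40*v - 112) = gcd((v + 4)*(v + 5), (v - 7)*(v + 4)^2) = v + 4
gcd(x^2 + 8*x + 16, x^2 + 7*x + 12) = x + 4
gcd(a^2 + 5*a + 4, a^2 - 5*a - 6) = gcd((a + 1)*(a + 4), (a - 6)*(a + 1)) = a + 1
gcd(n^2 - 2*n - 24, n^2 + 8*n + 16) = n + 4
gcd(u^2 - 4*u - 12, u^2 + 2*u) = u + 2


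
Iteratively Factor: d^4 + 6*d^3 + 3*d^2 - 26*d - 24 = (d + 4)*(d^3 + 2*d^2 - 5*d - 6) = (d + 1)*(d + 4)*(d^2 + d - 6) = (d + 1)*(d + 3)*(d + 4)*(d - 2)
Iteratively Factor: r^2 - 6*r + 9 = (r - 3)*(r - 3)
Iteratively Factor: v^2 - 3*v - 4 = (v - 4)*(v + 1)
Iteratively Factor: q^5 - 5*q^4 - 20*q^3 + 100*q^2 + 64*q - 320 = (q + 4)*(q^4 - 9*q^3 + 16*q^2 + 36*q - 80) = (q - 5)*(q + 4)*(q^3 - 4*q^2 - 4*q + 16) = (q - 5)*(q + 2)*(q + 4)*(q^2 - 6*q + 8) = (q - 5)*(q - 2)*(q + 2)*(q + 4)*(q - 4)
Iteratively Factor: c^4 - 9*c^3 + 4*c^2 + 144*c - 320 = (c - 5)*(c^3 - 4*c^2 - 16*c + 64) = (c - 5)*(c - 4)*(c^2 - 16) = (c - 5)*(c - 4)^2*(c + 4)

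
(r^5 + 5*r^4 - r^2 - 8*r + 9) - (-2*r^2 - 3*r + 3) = r^5 + 5*r^4 + r^2 - 5*r + 6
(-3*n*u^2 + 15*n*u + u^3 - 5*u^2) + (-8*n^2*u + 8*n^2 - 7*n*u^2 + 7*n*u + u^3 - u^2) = -8*n^2*u + 8*n^2 - 10*n*u^2 + 22*n*u + 2*u^3 - 6*u^2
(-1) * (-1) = 1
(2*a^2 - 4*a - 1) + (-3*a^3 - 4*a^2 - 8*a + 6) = -3*a^3 - 2*a^2 - 12*a + 5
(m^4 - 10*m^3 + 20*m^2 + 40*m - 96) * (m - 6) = m^5 - 16*m^4 + 80*m^3 - 80*m^2 - 336*m + 576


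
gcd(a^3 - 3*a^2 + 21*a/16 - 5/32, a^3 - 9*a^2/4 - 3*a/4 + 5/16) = a^2 - 11*a/4 + 5/8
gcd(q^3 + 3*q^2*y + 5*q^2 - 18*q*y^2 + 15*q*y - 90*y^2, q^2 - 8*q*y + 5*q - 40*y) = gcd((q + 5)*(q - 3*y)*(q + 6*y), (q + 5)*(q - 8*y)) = q + 5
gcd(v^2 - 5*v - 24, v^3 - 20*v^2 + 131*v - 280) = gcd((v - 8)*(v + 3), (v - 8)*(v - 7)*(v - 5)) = v - 8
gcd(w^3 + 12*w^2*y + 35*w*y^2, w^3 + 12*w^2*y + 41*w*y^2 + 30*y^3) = w + 5*y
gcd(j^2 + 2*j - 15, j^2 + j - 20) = j + 5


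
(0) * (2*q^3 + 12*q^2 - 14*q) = 0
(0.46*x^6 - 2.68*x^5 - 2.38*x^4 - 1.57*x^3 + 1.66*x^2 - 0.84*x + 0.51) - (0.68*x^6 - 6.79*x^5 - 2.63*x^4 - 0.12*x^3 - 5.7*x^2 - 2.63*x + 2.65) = -0.22*x^6 + 4.11*x^5 + 0.25*x^4 - 1.45*x^3 + 7.36*x^2 + 1.79*x - 2.14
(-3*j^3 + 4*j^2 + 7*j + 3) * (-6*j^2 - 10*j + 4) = 18*j^5 + 6*j^4 - 94*j^3 - 72*j^2 - 2*j + 12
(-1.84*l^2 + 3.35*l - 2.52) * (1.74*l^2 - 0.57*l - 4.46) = -3.2016*l^4 + 6.8778*l^3 + 1.9121*l^2 - 13.5046*l + 11.2392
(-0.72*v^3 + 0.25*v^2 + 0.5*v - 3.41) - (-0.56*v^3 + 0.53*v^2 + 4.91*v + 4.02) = -0.16*v^3 - 0.28*v^2 - 4.41*v - 7.43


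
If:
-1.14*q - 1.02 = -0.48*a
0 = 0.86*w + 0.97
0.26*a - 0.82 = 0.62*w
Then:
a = 0.46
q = -0.70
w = -1.13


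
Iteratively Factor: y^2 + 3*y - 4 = (y + 4)*(y - 1)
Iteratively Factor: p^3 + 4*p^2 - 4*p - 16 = (p - 2)*(p^2 + 6*p + 8) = (p - 2)*(p + 4)*(p + 2)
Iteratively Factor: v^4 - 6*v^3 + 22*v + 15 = (v + 1)*(v^3 - 7*v^2 + 7*v + 15) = (v - 3)*(v + 1)*(v^2 - 4*v - 5) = (v - 3)*(v + 1)^2*(v - 5)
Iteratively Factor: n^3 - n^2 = (n - 1)*(n^2) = n*(n - 1)*(n)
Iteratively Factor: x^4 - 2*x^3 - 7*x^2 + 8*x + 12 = (x - 2)*(x^3 - 7*x - 6) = (x - 2)*(x + 2)*(x^2 - 2*x - 3) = (x - 2)*(x + 1)*(x + 2)*(x - 3)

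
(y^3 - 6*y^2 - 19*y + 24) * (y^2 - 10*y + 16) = y^5 - 16*y^4 + 57*y^3 + 118*y^2 - 544*y + 384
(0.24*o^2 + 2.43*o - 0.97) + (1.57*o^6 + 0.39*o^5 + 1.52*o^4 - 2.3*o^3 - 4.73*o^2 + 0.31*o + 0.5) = 1.57*o^6 + 0.39*o^5 + 1.52*o^4 - 2.3*o^3 - 4.49*o^2 + 2.74*o - 0.47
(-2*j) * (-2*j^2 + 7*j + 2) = 4*j^3 - 14*j^2 - 4*j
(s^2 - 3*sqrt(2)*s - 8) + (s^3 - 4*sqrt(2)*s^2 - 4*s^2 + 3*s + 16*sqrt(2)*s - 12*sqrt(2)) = s^3 - 4*sqrt(2)*s^2 - 3*s^2 + 3*s + 13*sqrt(2)*s - 12*sqrt(2) - 8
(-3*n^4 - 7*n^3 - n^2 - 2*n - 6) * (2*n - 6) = -6*n^5 + 4*n^4 + 40*n^3 + 2*n^2 + 36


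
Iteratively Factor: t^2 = (t)*(t)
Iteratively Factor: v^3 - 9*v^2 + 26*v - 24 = (v - 4)*(v^2 - 5*v + 6) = (v - 4)*(v - 3)*(v - 2)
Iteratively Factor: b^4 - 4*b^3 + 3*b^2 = (b - 1)*(b^3 - 3*b^2) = (b - 3)*(b - 1)*(b^2) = b*(b - 3)*(b - 1)*(b)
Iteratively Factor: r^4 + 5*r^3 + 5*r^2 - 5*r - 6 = (r + 3)*(r^3 + 2*r^2 - r - 2) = (r + 2)*(r + 3)*(r^2 - 1) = (r + 1)*(r + 2)*(r + 3)*(r - 1)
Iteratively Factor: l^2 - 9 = (l - 3)*(l + 3)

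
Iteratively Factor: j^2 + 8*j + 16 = (j + 4)*(j + 4)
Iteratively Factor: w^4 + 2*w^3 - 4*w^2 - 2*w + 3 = (w - 1)*(w^3 + 3*w^2 - w - 3) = (w - 1)*(w + 1)*(w^2 + 2*w - 3) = (w - 1)*(w + 1)*(w + 3)*(w - 1)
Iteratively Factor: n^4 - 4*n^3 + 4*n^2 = (n)*(n^3 - 4*n^2 + 4*n) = n^2*(n^2 - 4*n + 4) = n^2*(n - 2)*(n - 2)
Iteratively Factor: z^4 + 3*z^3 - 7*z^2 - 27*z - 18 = (z + 3)*(z^3 - 7*z - 6) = (z + 2)*(z + 3)*(z^2 - 2*z - 3) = (z - 3)*(z + 2)*(z + 3)*(z + 1)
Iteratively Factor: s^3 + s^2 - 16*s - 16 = (s - 4)*(s^2 + 5*s + 4) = (s - 4)*(s + 4)*(s + 1)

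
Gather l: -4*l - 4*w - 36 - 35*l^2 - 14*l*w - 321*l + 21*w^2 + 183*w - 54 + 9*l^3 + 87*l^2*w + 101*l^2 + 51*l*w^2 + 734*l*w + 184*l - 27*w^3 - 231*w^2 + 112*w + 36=9*l^3 + l^2*(87*w + 66) + l*(51*w^2 + 720*w - 141) - 27*w^3 - 210*w^2 + 291*w - 54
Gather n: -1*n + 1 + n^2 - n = n^2 - 2*n + 1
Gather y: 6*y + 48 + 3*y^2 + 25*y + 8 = 3*y^2 + 31*y + 56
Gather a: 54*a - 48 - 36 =54*a - 84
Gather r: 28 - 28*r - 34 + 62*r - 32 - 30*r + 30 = 4*r - 8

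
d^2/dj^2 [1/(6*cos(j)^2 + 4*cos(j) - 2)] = (-72*sin(j)^4 + 68*sin(j)^2 + 41*cos(j) - 9*cos(3*j) + 32)/(4*(cos(j) + 1)^3*(3*cos(j) - 1)^3)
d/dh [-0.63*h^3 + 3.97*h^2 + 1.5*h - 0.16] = -1.89*h^2 + 7.94*h + 1.5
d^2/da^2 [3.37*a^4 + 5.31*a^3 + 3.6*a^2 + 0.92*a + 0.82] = 40.44*a^2 + 31.86*a + 7.2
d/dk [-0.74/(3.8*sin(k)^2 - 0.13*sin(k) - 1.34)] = (5.624*sin(k) - 0.0962)*cos(k)/(-3.8*sin(k)^2 + 0.13*sin(k) + 1.34)^2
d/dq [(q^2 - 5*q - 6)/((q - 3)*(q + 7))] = 3*(3*q^2 - 10*q + 43)/(q^4 + 8*q^3 - 26*q^2 - 168*q + 441)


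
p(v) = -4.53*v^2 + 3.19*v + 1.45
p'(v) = 3.19 - 9.06*v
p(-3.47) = -64.16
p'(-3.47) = 34.63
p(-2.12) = -25.67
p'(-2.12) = 22.40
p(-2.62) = -38.00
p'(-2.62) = 26.93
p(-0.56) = -1.76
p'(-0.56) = 8.26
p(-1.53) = -14.03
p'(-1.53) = 17.05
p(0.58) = 1.78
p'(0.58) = -2.06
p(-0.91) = -5.20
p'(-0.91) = 11.43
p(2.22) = -13.79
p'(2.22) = -16.92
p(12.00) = -612.59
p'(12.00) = -105.53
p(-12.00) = -689.15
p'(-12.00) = 111.91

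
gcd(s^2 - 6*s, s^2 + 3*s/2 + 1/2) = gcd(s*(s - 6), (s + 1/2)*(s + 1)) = 1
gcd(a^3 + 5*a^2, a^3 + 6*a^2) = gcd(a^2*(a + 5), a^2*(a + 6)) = a^2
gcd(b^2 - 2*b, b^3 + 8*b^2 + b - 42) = b - 2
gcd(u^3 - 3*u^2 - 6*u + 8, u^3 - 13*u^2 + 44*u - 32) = u^2 - 5*u + 4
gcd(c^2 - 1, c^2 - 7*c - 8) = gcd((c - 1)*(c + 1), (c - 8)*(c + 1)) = c + 1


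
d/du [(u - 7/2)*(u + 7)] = 2*u + 7/2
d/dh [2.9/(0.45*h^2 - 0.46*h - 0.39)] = (1.334 - 2.61*h)/(-0.45*h^2 + 0.46*h + 0.39)^2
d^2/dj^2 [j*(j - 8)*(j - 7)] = 6*j - 30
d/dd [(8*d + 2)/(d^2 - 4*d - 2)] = 4*(2*d^2 - 8*d - (d - 2)*(4*d + 1) - 4)/(-d^2 + 4*d + 2)^2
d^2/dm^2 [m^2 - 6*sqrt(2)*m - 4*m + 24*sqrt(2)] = 2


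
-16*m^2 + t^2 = (-4*m + t)*(4*m + t)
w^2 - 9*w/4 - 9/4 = (w - 3)*(w + 3/4)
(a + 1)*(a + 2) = a^2 + 3*a + 2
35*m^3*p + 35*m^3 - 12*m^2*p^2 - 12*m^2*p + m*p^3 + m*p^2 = (-7*m + p)*(-5*m + p)*(m*p + m)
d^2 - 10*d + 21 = (d - 7)*(d - 3)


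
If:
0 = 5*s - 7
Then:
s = 7/5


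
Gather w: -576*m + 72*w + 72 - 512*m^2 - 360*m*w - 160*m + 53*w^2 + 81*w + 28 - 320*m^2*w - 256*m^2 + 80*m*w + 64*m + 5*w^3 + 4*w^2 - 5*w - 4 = -768*m^2 - 672*m + 5*w^3 + 57*w^2 + w*(-320*m^2 - 280*m + 148) + 96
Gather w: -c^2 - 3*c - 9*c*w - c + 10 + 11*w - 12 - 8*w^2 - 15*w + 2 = -c^2 - 4*c - 8*w^2 + w*(-9*c - 4)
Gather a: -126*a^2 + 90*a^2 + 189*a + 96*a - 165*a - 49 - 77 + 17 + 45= -36*a^2 + 120*a - 64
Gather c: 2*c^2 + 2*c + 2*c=2*c^2 + 4*c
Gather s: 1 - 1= 0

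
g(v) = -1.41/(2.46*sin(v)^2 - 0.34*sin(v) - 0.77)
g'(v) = -1.41*(-4.92*sin(v)*cos(v) + 0.34*cos(v))/(2.46*sin(v)^2 - 0.34*sin(v) - 0.77)^2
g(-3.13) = 1.84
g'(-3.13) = 0.95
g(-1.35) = -0.74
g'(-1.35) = -0.44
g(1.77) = -1.12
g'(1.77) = -0.79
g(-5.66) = 10.80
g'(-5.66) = 170.16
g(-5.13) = -1.45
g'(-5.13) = 2.50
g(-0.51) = 79.39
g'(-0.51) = -10697.15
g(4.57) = -0.71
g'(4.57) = 0.27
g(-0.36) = 4.09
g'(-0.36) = -22.99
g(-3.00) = 2.10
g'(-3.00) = 3.19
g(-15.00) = -2.87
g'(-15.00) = 15.70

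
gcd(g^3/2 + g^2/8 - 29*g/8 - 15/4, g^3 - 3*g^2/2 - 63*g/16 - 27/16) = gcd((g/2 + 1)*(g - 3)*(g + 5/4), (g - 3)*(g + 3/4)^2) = g - 3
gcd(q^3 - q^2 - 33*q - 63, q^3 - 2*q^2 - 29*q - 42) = q^2 - 4*q - 21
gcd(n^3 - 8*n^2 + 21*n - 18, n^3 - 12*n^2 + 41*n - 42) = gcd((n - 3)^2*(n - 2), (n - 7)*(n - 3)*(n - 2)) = n^2 - 5*n + 6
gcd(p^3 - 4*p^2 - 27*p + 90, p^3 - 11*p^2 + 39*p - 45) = p - 3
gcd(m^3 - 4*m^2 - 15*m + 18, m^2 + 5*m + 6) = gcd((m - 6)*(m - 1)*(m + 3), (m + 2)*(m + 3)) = m + 3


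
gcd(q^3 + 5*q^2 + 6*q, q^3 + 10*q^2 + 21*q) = q^2 + 3*q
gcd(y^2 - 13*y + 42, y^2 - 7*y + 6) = y - 6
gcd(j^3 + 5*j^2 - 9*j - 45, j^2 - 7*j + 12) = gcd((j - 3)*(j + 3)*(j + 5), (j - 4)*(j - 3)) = j - 3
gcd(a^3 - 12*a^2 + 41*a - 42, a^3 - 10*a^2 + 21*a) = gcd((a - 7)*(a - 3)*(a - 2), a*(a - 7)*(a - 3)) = a^2 - 10*a + 21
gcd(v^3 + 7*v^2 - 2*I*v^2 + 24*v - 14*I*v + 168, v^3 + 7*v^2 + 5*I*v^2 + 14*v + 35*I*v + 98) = v + 7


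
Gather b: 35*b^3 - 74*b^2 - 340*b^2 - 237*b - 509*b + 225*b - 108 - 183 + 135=35*b^3 - 414*b^2 - 521*b - 156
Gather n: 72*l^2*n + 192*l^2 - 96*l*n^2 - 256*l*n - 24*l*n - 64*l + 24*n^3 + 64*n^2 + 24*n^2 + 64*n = 192*l^2 - 64*l + 24*n^3 + n^2*(88 - 96*l) + n*(72*l^2 - 280*l + 64)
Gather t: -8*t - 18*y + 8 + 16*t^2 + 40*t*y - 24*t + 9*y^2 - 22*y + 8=16*t^2 + t*(40*y - 32) + 9*y^2 - 40*y + 16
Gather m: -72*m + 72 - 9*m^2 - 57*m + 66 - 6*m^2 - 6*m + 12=-15*m^2 - 135*m + 150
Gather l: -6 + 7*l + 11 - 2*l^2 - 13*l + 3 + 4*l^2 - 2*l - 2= 2*l^2 - 8*l + 6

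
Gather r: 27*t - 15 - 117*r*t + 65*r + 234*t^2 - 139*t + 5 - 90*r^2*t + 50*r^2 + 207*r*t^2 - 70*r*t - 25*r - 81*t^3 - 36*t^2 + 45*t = r^2*(50 - 90*t) + r*(207*t^2 - 187*t + 40) - 81*t^3 + 198*t^2 - 67*t - 10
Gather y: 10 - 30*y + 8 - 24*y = 18 - 54*y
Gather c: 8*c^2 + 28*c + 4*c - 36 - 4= 8*c^2 + 32*c - 40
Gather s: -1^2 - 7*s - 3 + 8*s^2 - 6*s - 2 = 8*s^2 - 13*s - 6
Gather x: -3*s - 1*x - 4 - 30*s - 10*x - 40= -33*s - 11*x - 44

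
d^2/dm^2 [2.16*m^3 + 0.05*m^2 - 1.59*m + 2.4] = 12.96*m + 0.1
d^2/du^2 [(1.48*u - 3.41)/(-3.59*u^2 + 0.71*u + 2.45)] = ((1.48*u - 3.41)*(7.18*u - 0.71)*(14.36*u - 1.42) + (31.8792*u - 26.5854)*(-3.59*u^2 + 0.71*u + 2.45))/(-3.59*u^2 + 0.71*u + 2.45)^3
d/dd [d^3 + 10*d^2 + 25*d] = 3*d^2 + 20*d + 25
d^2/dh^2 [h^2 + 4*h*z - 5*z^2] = 2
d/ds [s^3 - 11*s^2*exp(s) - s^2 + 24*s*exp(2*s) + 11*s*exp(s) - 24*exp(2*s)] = -11*s^2*exp(s) + 3*s^2 + 48*s*exp(2*s) - 11*s*exp(s) - 2*s - 24*exp(2*s) + 11*exp(s)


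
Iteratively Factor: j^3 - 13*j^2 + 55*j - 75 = (j - 5)*(j^2 - 8*j + 15) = (j - 5)^2*(j - 3)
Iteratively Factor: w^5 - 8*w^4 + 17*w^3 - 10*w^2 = (w - 5)*(w^4 - 3*w^3 + 2*w^2) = (w - 5)*(w - 1)*(w^3 - 2*w^2) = w*(w - 5)*(w - 1)*(w^2 - 2*w) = w*(w - 5)*(w - 2)*(w - 1)*(w)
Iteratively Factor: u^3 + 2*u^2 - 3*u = (u + 3)*(u^2 - u) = (u - 1)*(u + 3)*(u)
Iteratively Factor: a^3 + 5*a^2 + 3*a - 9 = (a + 3)*(a^2 + 2*a - 3) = (a - 1)*(a + 3)*(a + 3)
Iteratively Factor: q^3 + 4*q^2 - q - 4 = (q + 1)*(q^2 + 3*q - 4) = (q + 1)*(q + 4)*(q - 1)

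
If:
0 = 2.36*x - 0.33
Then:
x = 0.14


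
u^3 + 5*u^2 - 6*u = u*(u - 1)*(u + 6)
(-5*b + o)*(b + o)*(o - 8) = -5*b^2*o + 40*b^2 - 4*b*o^2 + 32*b*o + o^3 - 8*o^2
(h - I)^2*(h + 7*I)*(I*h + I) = I*h^4 - 5*h^3 + I*h^3 - 5*h^2 + 13*I*h^2 + 7*h + 13*I*h + 7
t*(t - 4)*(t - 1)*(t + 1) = t^4 - 4*t^3 - t^2 + 4*t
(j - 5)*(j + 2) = j^2 - 3*j - 10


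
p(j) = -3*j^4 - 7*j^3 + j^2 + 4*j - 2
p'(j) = -12*j^3 - 21*j^2 + 2*j + 4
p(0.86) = -3.91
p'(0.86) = -17.44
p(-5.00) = -997.00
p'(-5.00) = 969.00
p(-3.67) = -201.43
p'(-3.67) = 306.98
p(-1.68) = 3.40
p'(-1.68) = -1.73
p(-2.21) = -1.96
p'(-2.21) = 26.54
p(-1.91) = 2.86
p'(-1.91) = 7.18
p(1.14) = -11.58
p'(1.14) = -38.79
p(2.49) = -209.23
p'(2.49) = -306.48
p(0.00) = -2.00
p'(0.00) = 4.00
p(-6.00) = -2366.00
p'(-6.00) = 1828.00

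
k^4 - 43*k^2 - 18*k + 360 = (k - 6)*(k - 3)*(k + 4)*(k + 5)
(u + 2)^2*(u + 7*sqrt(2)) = u^3 + 4*u^2 + 7*sqrt(2)*u^2 + 4*u + 28*sqrt(2)*u + 28*sqrt(2)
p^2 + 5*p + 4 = (p + 1)*(p + 4)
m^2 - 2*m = m*(m - 2)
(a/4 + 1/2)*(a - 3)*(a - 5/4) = a^3/4 - 9*a^2/16 - 19*a/16 + 15/8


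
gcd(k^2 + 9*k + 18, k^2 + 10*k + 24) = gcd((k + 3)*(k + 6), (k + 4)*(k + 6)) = k + 6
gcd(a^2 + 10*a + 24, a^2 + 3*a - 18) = a + 6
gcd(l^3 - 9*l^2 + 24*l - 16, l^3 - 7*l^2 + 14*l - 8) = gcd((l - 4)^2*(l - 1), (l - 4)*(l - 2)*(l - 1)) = l^2 - 5*l + 4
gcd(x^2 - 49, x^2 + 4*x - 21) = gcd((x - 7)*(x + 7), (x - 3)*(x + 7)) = x + 7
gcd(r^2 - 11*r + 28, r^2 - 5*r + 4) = r - 4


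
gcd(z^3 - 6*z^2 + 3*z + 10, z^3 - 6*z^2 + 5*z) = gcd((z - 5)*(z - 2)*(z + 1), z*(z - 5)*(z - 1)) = z - 5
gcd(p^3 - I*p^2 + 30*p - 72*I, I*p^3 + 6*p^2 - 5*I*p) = 1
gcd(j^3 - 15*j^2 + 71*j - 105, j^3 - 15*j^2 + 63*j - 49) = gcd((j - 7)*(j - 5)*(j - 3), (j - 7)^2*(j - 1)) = j - 7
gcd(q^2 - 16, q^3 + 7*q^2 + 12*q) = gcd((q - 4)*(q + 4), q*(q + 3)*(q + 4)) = q + 4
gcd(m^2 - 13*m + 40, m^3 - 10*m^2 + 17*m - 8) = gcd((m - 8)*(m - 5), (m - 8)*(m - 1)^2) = m - 8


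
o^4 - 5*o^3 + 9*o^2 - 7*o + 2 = (o - 2)*(o - 1)^3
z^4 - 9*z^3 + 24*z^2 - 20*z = z*(z - 5)*(z - 2)^2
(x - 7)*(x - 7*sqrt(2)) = x^2 - 7*sqrt(2)*x - 7*x + 49*sqrt(2)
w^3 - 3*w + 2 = (w - 1)^2*(w + 2)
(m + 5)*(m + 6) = m^2 + 11*m + 30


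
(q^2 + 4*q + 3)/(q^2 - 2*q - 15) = (q + 1)/(q - 5)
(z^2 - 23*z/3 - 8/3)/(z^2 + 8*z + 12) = (3*z^2 - 23*z - 8)/(3*(z^2 + 8*z + 12))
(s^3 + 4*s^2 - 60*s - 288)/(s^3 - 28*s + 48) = (s^2 - 2*s - 48)/(s^2 - 6*s + 8)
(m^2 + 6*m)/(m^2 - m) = (m + 6)/(m - 1)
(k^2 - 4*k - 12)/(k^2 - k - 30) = (k + 2)/(k + 5)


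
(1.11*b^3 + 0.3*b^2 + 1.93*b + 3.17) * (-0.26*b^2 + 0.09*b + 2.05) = -0.2886*b^5 + 0.0219*b^4 + 1.8007*b^3 - 0.0355000000000002*b^2 + 4.2418*b + 6.4985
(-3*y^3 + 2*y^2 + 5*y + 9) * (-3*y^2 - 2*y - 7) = 9*y^5 + 2*y^3 - 51*y^2 - 53*y - 63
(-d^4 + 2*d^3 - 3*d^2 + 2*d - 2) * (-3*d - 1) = 3*d^5 - 5*d^4 + 7*d^3 - 3*d^2 + 4*d + 2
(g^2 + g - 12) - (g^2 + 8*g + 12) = -7*g - 24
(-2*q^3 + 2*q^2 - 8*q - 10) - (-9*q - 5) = -2*q^3 + 2*q^2 + q - 5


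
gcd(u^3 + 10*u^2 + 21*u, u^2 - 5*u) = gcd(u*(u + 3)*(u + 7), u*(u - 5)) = u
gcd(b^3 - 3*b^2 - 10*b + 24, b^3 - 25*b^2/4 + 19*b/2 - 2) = b^2 - 6*b + 8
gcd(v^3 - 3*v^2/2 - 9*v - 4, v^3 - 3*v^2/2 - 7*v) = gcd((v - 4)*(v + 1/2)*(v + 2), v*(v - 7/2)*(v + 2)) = v + 2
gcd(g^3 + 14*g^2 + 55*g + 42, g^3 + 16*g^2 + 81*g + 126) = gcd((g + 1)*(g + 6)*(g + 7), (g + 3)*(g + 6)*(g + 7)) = g^2 + 13*g + 42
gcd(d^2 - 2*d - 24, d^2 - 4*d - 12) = d - 6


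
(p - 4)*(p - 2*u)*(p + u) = p^3 - p^2*u - 4*p^2 - 2*p*u^2 + 4*p*u + 8*u^2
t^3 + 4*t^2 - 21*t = t*(t - 3)*(t + 7)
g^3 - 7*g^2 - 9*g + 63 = (g - 7)*(g - 3)*(g + 3)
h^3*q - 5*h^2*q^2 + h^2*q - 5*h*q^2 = h*(h - 5*q)*(h*q + q)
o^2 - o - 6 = (o - 3)*(o + 2)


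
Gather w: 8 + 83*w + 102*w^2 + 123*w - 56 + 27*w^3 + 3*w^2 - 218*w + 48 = 27*w^3 + 105*w^2 - 12*w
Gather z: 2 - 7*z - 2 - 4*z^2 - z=-4*z^2 - 8*z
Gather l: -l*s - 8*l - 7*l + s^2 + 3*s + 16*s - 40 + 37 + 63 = l*(-s - 15) + s^2 + 19*s + 60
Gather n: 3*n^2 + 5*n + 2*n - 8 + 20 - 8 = 3*n^2 + 7*n + 4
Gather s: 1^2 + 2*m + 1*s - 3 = 2*m + s - 2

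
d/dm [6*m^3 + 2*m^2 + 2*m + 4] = 18*m^2 + 4*m + 2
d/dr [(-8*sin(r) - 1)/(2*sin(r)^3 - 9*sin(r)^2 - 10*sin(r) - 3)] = 2*(16*sin(r)^3 - 33*sin(r)^2 - 9*sin(r) + 7)*cos(r)/(2*sin(r)^3 - 9*sin(r)^2 - 10*sin(r) - 3)^2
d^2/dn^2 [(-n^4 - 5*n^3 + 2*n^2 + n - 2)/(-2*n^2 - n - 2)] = 2*(4*n^6 + 6*n^5 + 15*n^4 + n^3 + 102*n^2 + 84*n - 12)/(8*n^6 + 12*n^5 + 30*n^4 + 25*n^3 + 30*n^2 + 12*n + 8)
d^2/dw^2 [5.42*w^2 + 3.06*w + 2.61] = 10.8400000000000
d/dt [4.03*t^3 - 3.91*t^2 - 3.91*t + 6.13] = 12.09*t^2 - 7.82*t - 3.91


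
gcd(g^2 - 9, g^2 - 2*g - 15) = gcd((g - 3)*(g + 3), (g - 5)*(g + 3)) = g + 3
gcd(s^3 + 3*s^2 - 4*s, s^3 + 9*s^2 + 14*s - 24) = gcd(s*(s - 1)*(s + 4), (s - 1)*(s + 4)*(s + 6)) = s^2 + 3*s - 4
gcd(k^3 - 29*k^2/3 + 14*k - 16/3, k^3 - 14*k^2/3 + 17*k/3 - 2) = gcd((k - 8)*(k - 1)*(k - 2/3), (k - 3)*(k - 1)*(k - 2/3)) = k^2 - 5*k/3 + 2/3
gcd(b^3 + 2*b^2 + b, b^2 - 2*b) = b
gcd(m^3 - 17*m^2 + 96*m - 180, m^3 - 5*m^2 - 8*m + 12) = m - 6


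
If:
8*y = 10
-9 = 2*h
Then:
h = -9/2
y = 5/4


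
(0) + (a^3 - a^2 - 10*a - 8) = a^3 - a^2 - 10*a - 8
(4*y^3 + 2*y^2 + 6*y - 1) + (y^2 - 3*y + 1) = 4*y^3 + 3*y^2 + 3*y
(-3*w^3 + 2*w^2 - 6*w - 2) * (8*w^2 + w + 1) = -24*w^5 + 13*w^4 - 49*w^3 - 20*w^2 - 8*w - 2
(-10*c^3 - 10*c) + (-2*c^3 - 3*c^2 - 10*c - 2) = -12*c^3 - 3*c^2 - 20*c - 2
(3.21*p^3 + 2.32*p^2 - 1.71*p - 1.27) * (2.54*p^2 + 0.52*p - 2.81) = 8.1534*p^5 + 7.562*p^4 - 12.1571*p^3 - 10.6342*p^2 + 4.1447*p + 3.5687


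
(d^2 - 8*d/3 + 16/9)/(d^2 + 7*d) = (9*d^2 - 24*d + 16)/(9*d*(d + 7))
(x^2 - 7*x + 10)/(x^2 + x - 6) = (x - 5)/(x + 3)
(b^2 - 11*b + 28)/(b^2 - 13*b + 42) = (b - 4)/(b - 6)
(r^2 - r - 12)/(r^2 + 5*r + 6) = (r - 4)/(r + 2)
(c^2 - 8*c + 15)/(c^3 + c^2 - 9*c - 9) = (c - 5)/(c^2 + 4*c + 3)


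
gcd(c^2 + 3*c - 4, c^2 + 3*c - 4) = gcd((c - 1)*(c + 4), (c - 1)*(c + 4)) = c^2 + 3*c - 4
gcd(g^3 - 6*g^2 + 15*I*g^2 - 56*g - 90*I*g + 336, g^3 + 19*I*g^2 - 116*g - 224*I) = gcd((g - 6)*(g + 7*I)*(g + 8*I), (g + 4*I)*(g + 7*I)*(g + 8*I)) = g^2 + 15*I*g - 56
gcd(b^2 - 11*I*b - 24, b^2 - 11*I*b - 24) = b^2 - 11*I*b - 24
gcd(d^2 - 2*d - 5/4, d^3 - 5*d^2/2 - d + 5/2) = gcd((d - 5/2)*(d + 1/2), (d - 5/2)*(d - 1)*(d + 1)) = d - 5/2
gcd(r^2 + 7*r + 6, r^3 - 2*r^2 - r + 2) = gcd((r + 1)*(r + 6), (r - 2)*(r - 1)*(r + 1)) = r + 1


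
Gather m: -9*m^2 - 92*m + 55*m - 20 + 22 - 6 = -9*m^2 - 37*m - 4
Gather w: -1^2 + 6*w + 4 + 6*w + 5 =12*w + 8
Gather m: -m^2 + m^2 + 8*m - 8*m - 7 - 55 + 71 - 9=0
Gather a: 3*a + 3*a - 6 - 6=6*a - 12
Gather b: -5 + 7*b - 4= 7*b - 9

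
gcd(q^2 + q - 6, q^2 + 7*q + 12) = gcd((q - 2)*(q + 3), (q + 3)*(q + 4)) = q + 3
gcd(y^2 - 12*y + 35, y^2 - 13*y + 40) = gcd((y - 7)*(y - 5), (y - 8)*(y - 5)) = y - 5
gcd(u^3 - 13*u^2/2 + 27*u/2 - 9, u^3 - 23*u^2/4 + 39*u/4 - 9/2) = u^2 - 5*u + 6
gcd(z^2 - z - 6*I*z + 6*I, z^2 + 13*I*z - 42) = 1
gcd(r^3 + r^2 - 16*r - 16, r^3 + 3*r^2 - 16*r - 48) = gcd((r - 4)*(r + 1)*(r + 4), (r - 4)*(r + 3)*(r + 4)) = r^2 - 16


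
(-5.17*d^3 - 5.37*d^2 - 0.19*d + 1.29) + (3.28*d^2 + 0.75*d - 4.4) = -5.17*d^3 - 2.09*d^2 + 0.56*d - 3.11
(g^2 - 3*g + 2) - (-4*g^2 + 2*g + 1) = 5*g^2 - 5*g + 1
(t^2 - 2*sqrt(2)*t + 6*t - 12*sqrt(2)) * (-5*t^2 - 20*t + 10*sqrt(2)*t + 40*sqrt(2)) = -5*t^4 - 50*t^3 + 20*sqrt(2)*t^3 - 160*t^2 + 200*sqrt(2)*t^2 - 400*t + 480*sqrt(2)*t - 960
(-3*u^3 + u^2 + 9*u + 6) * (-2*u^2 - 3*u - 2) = 6*u^5 + 7*u^4 - 15*u^3 - 41*u^2 - 36*u - 12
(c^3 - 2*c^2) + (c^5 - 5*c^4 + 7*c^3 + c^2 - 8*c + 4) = c^5 - 5*c^4 + 8*c^3 - c^2 - 8*c + 4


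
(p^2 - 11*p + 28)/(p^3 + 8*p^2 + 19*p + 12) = (p^2 - 11*p + 28)/(p^3 + 8*p^2 + 19*p + 12)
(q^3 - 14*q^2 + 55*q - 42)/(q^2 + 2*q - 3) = (q^2 - 13*q + 42)/(q + 3)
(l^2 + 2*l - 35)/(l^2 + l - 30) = (l + 7)/(l + 6)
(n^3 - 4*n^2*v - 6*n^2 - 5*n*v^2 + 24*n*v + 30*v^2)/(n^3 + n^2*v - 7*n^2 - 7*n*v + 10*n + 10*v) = (n^2 - 5*n*v - 6*n + 30*v)/(n^2 - 7*n + 10)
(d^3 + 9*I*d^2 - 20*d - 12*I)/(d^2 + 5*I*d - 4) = (d^2 + 8*I*d - 12)/(d + 4*I)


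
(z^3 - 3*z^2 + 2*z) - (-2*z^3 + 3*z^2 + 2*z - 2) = 3*z^3 - 6*z^2 + 2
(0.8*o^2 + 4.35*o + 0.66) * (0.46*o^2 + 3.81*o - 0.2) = 0.368*o^4 + 5.049*o^3 + 16.7171*o^2 + 1.6446*o - 0.132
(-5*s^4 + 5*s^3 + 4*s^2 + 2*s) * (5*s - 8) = -25*s^5 + 65*s^4 - 20*s^3 - 22*s^2 - 16*s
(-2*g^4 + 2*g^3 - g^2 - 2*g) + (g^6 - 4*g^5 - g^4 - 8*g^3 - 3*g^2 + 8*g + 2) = g^6 - 4*g^5 - 3*g^4 - 6*g^3 - 4*g^2 + 6*g + 2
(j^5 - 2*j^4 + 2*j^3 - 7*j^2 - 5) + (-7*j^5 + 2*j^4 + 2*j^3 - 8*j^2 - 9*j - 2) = -6*j^5 + 4*j^3 - 15*j^2 - 9*j - 7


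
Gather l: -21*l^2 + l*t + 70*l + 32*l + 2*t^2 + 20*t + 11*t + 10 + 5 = -21*l^2 + l*(t + 102) + 2*t^2 + 31*t + 15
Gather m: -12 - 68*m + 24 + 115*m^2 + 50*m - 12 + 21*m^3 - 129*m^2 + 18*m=21*m^3 - 14*m^2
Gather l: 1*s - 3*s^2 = -3*s^2 + s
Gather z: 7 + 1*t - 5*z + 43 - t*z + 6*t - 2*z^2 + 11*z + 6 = 7*t - 2*z^2 + z*(6 - t) + 56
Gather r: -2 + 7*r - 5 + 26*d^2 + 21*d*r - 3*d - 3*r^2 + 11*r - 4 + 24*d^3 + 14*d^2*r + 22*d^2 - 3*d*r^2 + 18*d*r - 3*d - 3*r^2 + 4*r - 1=24*d^3 + 48*d^2 - 6*d + r^2*(-3*d - 6) + r*(14*d^2 + 39*d + 22) - 12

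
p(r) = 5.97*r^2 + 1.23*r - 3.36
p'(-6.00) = -70.41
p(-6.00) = 204.18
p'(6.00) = 72.87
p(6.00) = 218.94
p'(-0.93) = -9.87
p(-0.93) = 0.66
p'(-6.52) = -76.62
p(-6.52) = 242.41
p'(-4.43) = -51.66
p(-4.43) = 108.35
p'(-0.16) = -0.68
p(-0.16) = -3.40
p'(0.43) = 6.36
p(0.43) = -1.73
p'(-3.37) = -39.01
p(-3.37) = 60.30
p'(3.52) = 43.26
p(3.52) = 74.94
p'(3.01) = 37.17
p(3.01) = 54.43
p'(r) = 11.94*r + 1.23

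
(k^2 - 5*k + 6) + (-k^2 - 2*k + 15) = 21 - 7*k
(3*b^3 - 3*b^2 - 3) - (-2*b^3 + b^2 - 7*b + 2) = 5*b^3 - 4*b^2 + 7*b - 5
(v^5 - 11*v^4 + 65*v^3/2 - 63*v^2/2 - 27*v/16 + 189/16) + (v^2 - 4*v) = v^5 - 11*v^4 + 65*v^3/2 - 61*v^2/2 - 91*v/16 + 189/16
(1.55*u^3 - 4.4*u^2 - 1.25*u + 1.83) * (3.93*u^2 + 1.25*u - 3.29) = 6.0915*u^5 - 15.3545*u^4 - 15.512*u^3 + 20.1054*u^2 + 6.4*u - 6.0207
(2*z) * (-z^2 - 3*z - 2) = -2*z^3 - 6*z^2 - 4*z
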